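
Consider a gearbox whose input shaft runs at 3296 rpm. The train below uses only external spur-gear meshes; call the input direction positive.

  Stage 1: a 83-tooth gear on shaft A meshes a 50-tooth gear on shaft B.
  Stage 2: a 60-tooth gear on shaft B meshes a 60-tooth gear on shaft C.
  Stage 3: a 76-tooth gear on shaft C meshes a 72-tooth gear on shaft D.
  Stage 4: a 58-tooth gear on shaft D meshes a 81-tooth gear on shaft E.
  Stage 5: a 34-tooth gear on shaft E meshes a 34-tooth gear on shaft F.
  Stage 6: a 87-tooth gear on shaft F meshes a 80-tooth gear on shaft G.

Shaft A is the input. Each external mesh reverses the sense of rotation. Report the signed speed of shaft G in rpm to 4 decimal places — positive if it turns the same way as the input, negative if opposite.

+4497.2665 rpm (same as input, |ω| = 4497.2665 rpm)

Stage 1 [83T→50T]: ω = 3296.0000×83/50 = 5471.3600 rpm, dir flips to −; running = −5471.3600
Stage 2 [60T→60T]: ω = 5471.3600×60/60 = 5471.3600 rpm, dir flips to +; running = +5471.3600
Stage 3 [76T→72T]: ω = 5471.3600×76/72 = 5775.3244 rpm, dir flips to −; running = −5775.3244
Stage 4 [58T→81T]: ω = 5775.3244×58/81 = 4135.4175 rpm, dir flips to +; running = +4135.4175
Stage 5 [34T→34T]: ω = 4135.4175×34/34 = 4135.4175 rpm, dir flips to −; running = −4135.4175
Stage 6 [87T→80T]: ω = 4135.4175×87/80 = 4497.2665 rpm, dir flips to +; running = +4497.2665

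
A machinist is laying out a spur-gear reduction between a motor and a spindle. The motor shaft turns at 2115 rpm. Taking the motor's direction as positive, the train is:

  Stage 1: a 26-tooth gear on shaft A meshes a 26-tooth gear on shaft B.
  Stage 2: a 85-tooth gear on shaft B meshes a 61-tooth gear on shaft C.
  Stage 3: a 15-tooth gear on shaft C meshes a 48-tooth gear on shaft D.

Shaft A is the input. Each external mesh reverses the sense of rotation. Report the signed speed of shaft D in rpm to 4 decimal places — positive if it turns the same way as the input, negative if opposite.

-920.9785 rpm (opposite to input, |ω| = 920.9785 rpm)

Stage 1 [26T→26T]: ω = 2115.0000×26/26 = 2115.0000 rpm, dir flips to −; running = −2115.0000
Stage 2 [85T→61T]: ω = 2115.0000×85/61 = 2947.1311 rpm, dir flips to +; running = +2947.1311
Stage 3 [15T→48T]: ω = 2947.1311×15/48 = 920.9785 rpm, dir flips to −; running = −920.9785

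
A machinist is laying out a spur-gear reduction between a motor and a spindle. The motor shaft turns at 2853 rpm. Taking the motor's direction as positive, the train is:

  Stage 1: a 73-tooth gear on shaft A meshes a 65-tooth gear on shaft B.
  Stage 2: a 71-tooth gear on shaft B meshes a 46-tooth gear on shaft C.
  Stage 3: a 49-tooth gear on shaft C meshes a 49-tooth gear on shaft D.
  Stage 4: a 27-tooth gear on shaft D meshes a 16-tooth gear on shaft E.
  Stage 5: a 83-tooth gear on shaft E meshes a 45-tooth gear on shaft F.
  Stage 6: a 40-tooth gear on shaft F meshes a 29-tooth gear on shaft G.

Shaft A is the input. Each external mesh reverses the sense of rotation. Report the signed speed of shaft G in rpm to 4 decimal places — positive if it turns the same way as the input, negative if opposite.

Stage 1 [73T→65T]: ω = 2853.0000×73/65 = 3204.1385 rpm, dir flips to −; running = −3204.1385
Stage 2 [71T→46T]: ω = 3204.1385×71/46 = 4945.5181 rpm, dir flips to +; running = +4945.5181
Stage 3 [49T→49T]: ω = 4945.5181×49/49 = 4945.5181 rpm, dir flips to −; running = −4945.5181
Stage 4 [27T→16T]: ω = 4945.5181×27/16 = 8345.5617 rpm, dir flips to +; running = +8345.5617
Stage 5 [83T→45T]: ω = 8345.5617×83/45 = 15392.9250 rpm, dir flips to −; running = −15392.9250
Stage 6 [40T→29T]: ω = 15392.9250×40/29 = 21231.6206 rpm, dir flips to +; running = +21231.6206

+21231.6206 rpm (same as input, |ω| = 21231.6206 rpm)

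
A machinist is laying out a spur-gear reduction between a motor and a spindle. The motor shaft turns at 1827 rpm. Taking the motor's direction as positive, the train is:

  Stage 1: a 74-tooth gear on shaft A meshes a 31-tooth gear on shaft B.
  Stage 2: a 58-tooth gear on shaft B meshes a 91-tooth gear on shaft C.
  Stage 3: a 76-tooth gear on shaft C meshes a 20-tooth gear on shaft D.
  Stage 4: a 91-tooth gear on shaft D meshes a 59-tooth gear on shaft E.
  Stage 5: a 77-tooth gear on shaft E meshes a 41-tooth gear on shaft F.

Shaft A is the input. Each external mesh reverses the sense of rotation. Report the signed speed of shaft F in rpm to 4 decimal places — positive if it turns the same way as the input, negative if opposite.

-30596.7304 rpm (opposite to input, |ω| = 30596.7304 rpm)

Stage 1 [74T→31T]: ω = 1827.0000×74/31 = 4361.2258 rpm, dir flips to −; running = −4361.2258
Stage 2 [58T→91T]: ω = 4361.2258×58/91 = 2779.6824 rpm, dir flips to +; running = +2779.6824
Stage 3 [76T→20T]: ω = 2779.6824×76/20 = 10562.7931 rpm, dir flips to −; running = −10562.7931
Stage 4 [91T→59T]: ω = 10562.7931×91/59 = 16291.7656 rpm, dir flips to +; running = +16291.7656
Stage 5 [77T→41T]: ω = 16291.7656×77/41 = 30596.7304 rpm, dir flips to −; running = −30596.7304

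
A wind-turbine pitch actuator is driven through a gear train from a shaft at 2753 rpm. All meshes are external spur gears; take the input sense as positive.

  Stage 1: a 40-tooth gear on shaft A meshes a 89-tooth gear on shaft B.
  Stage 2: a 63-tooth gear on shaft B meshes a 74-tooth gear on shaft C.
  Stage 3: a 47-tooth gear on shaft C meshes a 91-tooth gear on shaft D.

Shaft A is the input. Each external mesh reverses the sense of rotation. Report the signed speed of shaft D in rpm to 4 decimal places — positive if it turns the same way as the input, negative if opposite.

-544.0534 rpm (opposite to input, |ω| = 544.0534 rpm)

Stage 1 [40T→89T]: ω = 2753.0000×40/89 = 1237.3034 rpm, dir flips to −; running = −1237.3034
Stage 2 [63T→74T]: ω = 1237.3034×63/74 = 1053.3799 rpm, dir flips to +; running = +1053.3799
Stage 3 [47T→91T]: ω = 1053.3799×47/91 = 544.0534 rpm, dir flips to −; running = −544.0534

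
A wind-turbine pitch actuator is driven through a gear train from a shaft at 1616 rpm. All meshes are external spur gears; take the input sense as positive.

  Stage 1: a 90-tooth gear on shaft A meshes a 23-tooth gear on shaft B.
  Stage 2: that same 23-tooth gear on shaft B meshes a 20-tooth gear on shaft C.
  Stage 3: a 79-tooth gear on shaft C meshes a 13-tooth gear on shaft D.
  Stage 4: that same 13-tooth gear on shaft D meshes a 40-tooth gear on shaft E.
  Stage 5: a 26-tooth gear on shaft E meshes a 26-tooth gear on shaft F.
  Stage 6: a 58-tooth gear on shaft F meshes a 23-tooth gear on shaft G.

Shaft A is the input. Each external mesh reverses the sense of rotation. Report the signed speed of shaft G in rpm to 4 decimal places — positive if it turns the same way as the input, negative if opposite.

Stage 1 [90T→23T]: ω = 1616.0000×90/23 = 6323.4783 rpm, dir flips to −; running = −6323.4783
Stage 2 [23T→20T]: ω = 6323.4783×23/20 = 7272.0000 rpm, dir flips to +; running = +7272.0000
Stage 3 [79T→13T]: ω = 7272.0000×79/13 = 44191.3846 rpm, dir flips to −; running = −44191.3846
Stage 4 [13T→40T]: ω = 44191.3846×13/40 = 14362.2000 rpm, dir flips to +; running = +14362.2000
Stage 5 [26T→26T]: ω = 14362.2000×26/26 = 14362.2000 rpm, dir flips to −; running = −14362.2000
Stage 6 [58T→23T]: ω = 14362.2000×58/23 = 36217.7217 rpm, dir flips to +; running = +36217.7217

+36217.7217 rpm (same as input, |ω| = 36217.7217 rpm)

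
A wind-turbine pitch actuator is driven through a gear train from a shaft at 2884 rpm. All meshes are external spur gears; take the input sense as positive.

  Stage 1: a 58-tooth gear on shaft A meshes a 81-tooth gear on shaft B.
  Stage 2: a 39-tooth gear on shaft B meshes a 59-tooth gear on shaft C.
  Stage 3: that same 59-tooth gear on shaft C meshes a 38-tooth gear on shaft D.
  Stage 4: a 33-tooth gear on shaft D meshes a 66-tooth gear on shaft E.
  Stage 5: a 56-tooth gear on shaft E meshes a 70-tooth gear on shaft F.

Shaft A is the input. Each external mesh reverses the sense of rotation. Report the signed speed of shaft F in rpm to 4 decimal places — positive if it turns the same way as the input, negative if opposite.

Stage 1 [58T→81T]: ω = 2884.0000×58/81 = 2065.0864 rpm, dir flips to −; running = −2065.0864
Stage 2 [39T→59T]: ω = 2065.0864×39/59 = 1365.0571 rpm, dir flips to +; running = +1365.0571
Stage 3 [59T→38T]: ω = 1365.0571×59/38 = 2119.4308 rpm, dir flips to −; running = −2119.4308
Stage 4 [33T→66T]: ω = 2119.4308×33/66 = 1059.7154 rpm, dir flips to +; running = +1059.7154
Stage 5 [56T→70T]: ω = 1059.7154×56/70 = 847.7723 rpm, dir flips to −; running = −847.7723

-847.7723 rpm (opposite to input, |ω| = 847.7723 rpm)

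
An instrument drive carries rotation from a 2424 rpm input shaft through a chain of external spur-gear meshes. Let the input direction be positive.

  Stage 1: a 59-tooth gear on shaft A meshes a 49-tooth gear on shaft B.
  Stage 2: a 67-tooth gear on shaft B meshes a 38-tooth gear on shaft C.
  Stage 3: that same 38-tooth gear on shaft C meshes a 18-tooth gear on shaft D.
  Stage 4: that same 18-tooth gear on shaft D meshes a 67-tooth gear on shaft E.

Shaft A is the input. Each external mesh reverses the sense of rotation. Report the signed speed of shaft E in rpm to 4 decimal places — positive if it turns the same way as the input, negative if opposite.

Stage 1 [59T→49T]: ω = 2424.0000×59/49 = 2918.6939 rpm, dir flips to −; running = −2918.6939
Stage 2 [67T→38T]: ω = 2918.6939×67/38 = 5146.1182 rpm, dir flips to +; running = +5146.1182
Stage 3 [38T→18T]: ω = 5146.1182×38/18 = 10864.0272 rpm, dir flips to −; running = −10864.0272
Stage 4 [18T→67T]: ω = 10864.0272×18/67 = 2918.6939 rpm, dir flips to +; running = +2918.6939

+2918.6939 rpm (same as input, |ω| = 2918.6939 rpm)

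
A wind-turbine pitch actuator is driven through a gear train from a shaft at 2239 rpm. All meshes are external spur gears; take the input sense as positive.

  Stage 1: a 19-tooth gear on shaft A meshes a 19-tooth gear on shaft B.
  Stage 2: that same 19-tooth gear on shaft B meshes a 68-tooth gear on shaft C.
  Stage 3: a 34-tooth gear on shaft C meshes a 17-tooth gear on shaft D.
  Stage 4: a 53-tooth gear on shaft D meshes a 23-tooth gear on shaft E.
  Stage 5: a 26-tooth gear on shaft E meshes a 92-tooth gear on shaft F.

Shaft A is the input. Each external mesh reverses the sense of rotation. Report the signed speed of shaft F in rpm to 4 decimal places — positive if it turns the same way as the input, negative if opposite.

-814.8212 rpm (opposite to input, |ω| = 814.8212 rpm)

Stage 1 [19T→19T]: ω = 2239.0000×19/19 = 2239.0000 rpm, dir flips to −; running = −2239.0000
Stage 2 [19T→68T]: ω = 2239.0000×19/68 = 625.6029 rpm, dir flips to +; running = +625.6029
Stage 3 [34T→17T]: ω = 625.6029×34/17 = 1251.2059 rpm, dir flips to −; running = −1251.2059
Stage 4 [53T→23T]: ω = 1251.2059×53/23 = 2883.2136 rpm, dir flips to +; running = +2883.2136
Stage 5 [26T→92T]: ω = 2883.2136×26/92 = 814.8212 rpm, dir flips to −; running = −814.8212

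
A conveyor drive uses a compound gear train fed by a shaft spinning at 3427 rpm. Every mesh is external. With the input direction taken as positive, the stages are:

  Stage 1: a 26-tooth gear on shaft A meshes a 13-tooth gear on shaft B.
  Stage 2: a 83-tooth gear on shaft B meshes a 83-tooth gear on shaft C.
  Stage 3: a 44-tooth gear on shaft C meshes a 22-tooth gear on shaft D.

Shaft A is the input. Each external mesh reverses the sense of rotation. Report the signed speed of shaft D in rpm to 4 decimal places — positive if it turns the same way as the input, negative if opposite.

Stage 1 [26T→13T]: ω = 3427.0000×26/13 = 6854.0000 rpm, dir flips to −; running = −6854.0000
Stage 2 [83T→83T]: ω = 6854.0000×83/83 = 6854.0000 rpm, dir flips to +; running = +6854.0000
Stage 3 [44T→22T]: ω = 6854.0000×44/22 = 13708.0000 rpm, dir flips to −; running = −13708.0000

-13708.0000 rpm (opposite to input, |ω| = 13708.0000 rpm)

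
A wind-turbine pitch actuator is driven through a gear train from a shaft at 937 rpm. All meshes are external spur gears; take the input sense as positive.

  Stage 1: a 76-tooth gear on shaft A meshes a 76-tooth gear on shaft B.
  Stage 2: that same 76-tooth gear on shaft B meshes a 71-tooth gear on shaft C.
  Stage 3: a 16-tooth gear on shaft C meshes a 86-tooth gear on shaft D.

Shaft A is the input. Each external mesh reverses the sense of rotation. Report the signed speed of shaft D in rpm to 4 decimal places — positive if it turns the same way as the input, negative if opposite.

-186.6020 rpm (opposite to input, |ω| = 186.6020 rpm)

Stage 1 [76T→76T]: ω = 937.0000×76/76 = 937.0000 rpm, dir flips to −; running = −937.0000
Stage 2 [76T→71T]: ω = 937.0000×76/71 = 1002.9859 rpm, dir flips to +; running = +1002.9859
Stage 3 [16T→86T]: ω = 1002.9859×16/86 = 186.6020 rpm, dir flips to −; running = −186.6020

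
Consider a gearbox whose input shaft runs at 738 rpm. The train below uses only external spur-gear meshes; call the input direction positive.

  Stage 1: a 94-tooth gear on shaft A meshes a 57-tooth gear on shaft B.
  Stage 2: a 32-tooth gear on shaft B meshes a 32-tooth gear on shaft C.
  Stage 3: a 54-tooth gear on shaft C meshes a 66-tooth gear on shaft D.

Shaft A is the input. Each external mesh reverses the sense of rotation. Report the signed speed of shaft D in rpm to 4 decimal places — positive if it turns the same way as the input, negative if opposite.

Stage 1 [94T→57T]: ω = 738.0000×94/57 = 1217.0526 rpm, dir flips to −; running = −1217.0526
Stage 2 [32T→32T]: ω = 1217.0526×32/32 = 1217.0526 rpm, dir flips to +; running = +1217.0526
Stage 3 [54T→66T]: ω = 1217.0526×54/66 = 995.7703 rpm, dir flips to −; running = −995.7703

-995.7703 rpm (opposite to input, |ω| = 995.7703 rpm)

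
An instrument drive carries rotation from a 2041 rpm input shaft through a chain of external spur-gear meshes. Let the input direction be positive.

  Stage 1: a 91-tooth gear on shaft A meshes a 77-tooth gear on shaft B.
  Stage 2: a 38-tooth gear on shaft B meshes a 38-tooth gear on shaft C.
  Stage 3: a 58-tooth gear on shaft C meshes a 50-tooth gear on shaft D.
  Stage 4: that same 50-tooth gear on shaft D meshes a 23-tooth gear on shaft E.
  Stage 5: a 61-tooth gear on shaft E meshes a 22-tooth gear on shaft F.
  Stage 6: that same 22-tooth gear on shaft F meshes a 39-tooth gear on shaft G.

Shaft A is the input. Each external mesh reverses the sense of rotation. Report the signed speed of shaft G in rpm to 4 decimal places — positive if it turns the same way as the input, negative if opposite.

Stage 1 [91T→77T]: ω = 2041.0000×91/77 = 2412.0909 rpm, dir flips to −; running = −2412.0909
Stage 2 [38T→38T]: ω = 2412.0909×38/38 = 2412.0909 rpm, dir flips to +; running = +2412.0909
Stage 3 [58T→50T]: ω = 2412.0909×58/50 = 2798.0255 rpm, dir flips to −; running = −2798.0255
Stage 4 [50T→23T]: ω = 2798.0255×50/23 = 6082.6640 rpm, dir flips to +; running = +6082.6640
Stage 5 [61T→22T]: ω = 6082.6640×61/22 = 16865.5685 rpm, dir flips to −; running = −16865.5685
Stage 6 [22T→39T]: ω = 16865.5685×22/39 = 9513.9104 rpm, dir flips to +; running = +9513.9104

+9513.9104 rpm (same as input, |ω| = 9513.9104 rpm)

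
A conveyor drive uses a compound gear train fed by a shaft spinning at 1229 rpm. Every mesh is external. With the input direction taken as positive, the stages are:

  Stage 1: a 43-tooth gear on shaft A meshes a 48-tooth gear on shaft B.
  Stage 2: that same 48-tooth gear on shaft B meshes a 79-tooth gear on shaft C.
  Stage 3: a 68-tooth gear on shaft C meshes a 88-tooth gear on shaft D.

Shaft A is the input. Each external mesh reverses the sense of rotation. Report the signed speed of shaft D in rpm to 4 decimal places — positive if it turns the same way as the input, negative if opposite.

Stage 1 [43T→48T]: ω = 1229.0000×43/48 = 1100.9792 rpm, dir flips to −; running = −1100.9792
Stage 2 [48T→79T]: ω = 1100.9792×48/79 = 668.9494 rpm, dir flips to +; running = +668.9494
Stage 3 [68T→88T]: ω = 668.9494×68/88 = 516.9154 rpm, dir flips to −; running = −516.9154

-516.9154 rpm (opposite to input, |ω| = 516.9154 rpm)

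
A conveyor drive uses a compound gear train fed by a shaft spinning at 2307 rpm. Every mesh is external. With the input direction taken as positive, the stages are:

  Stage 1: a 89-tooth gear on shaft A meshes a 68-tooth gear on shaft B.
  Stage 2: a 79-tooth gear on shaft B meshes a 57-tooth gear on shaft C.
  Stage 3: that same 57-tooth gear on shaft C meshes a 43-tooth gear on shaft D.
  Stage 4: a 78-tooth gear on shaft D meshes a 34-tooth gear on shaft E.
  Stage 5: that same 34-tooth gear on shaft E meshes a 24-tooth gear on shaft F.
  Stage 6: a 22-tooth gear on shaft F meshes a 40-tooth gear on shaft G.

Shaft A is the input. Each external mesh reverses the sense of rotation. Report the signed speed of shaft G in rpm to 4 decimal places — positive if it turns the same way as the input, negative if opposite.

Stage 1 [89T→68T]: ω = 2307.0000×89/68 = 3019.4559 rpm, dir flips to −; running = −3019.4559
Stage 2 [79T→57T]: ω = 3019.4559×79/57 = 4184.8599 rpm, dir flips to +; running = +4184.8599
Stage 3 [57T→43T]: ω = 4184.8599×57/43 = 5547.3724 rpm, dir flips to −; running = −5547.3724
Stage 4 [78T→34T]: ω = 5547.3724×78/34 = 12726.3250 rpm, dir flips to +; running = +12726.3250
Stage 5 [34T→24T]: ω = 12726.3250×34/24 = 18028.9604 rpm, dir flips to −; running = −18028.9604
Stage 6 [22T→40T]: ω = 18028.9604×22/40 = 9915.9282 rpm, dir flips to +; running = +9915.9282

+9915.9282 rpm (same as input, |ω| = 9915.9282 rpm)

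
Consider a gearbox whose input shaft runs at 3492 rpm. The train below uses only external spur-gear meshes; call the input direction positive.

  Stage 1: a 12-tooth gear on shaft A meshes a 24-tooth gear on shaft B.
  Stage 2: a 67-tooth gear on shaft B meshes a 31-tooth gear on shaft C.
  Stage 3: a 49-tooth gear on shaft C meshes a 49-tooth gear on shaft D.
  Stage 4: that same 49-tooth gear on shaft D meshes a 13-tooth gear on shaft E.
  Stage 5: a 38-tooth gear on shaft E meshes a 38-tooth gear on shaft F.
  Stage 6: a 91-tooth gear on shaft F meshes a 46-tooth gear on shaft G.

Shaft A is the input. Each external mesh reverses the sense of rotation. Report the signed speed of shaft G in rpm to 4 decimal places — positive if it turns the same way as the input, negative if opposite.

Stage 1 [12T→24T]: ω = 3492.0000×12/24 = 1746.0000 rpm, dir flips to −; running = −1746.0000
Stage 2 [67T→31T]: ω = 1746.0000×67/31 = 3773.6129 rpm, dir flips to +; running = +3773.6129
Stage 3 [49T→49T]: ω = 3773.6129×49/49 = 3773.6129 rpm, dir flips to −; running = −3773.6129
Stage 4 [49T→13T]: ω = 3773.6129×49/13 = 14223.6179 rpm, dir flips to +; running = +14223.6179
Stage 5 [38T→38T]: ω = 14223.6179×38/38 = 14223.6179 rpm, dir flips to −; running = −14223.6179
Stage 6 [91T→46T]: ω = 14223.6179×91/46 = 28138.0266 rpm, dir flips to +; running = +28138.0266

+28138.0266 rpm (same as input, |ω| = 28138.0266 rpm)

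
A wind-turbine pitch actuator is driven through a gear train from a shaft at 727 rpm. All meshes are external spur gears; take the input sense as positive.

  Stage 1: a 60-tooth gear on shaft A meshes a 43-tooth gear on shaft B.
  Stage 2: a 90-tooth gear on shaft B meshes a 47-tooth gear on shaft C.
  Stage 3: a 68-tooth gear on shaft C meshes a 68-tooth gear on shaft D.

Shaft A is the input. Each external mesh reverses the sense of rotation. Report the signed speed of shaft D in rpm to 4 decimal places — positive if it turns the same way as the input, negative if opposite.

Stage 1 [60T→43T]: ω = 727.0000×60/43 = 1014.4186 rpm, dir flips to −; running = −1014.4186
Stage 2 [90T→47T]: ω = 1014.4186×90/47 = 1942.5037 rpm, dir flips to +; running = +1942.5037
Stage 3 [68T→68T]: ω = 1942.5037×68/68 = 1942.5037 rpm, dir flips to −; running = −1942.5037

-1942.5037 rpm (opposite to input, |ω| = 1942.5037 rpm)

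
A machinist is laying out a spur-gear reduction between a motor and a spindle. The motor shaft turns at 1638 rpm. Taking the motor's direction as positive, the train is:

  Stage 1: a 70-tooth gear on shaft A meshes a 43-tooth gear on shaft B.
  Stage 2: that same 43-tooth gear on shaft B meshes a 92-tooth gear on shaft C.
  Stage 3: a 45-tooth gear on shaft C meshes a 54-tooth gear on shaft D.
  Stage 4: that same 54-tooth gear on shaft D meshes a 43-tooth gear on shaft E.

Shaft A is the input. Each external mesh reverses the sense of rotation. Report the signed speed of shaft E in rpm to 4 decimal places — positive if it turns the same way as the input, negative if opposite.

+1304.2720 rpm (same as input, |ω| = 1304.2720 rpm)

Stage 1 [70T→43T]: ω = 1638.0000×70/43 = 2666.5116 rpm, dir flips to −; running = −2666.5116
Stage 2 [43T→92T]: ω = 2666.5116×43/92 = 1246.3043 rpm, dir flips to +; running = +1246.3043
Stage 3 [45T→54T]: ω = 1246.3043×45/54 = 1038.5870 rpm, dir flips to −; running = −1038.5870
Stage 4 [54T→43T]: ω = 1038.5870×54/43 = 1304.2720 rpm, dir flips to +; running = +1304.2720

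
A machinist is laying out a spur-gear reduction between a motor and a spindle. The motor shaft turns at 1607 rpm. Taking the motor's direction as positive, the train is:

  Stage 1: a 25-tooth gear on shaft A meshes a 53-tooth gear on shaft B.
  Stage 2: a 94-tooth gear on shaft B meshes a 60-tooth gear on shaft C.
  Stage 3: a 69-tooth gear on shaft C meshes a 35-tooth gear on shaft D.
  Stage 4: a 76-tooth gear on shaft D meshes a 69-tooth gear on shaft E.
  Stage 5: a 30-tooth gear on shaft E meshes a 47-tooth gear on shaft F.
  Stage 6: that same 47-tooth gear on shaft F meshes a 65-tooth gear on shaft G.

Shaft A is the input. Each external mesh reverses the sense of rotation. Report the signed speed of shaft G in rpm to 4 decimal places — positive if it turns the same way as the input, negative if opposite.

+1190.1729 rpm (same as input, |ω| = 1190.1729 rpm)

Stage 1 [25T→53T]: ω = 1607.0000×25/53 = 758.0189 rpm, dir flips to −; running = −758.0189
Stage 2 [94T→60T]: ω = 758.0189×94/60 = 1187.5629 rpm, dir flips to +; running = +1187.5629
Stage 3 [69T→35T]: ω = 1187.5629×69/35 = 2341.1954 rpm, dir flips to −; running = −2341.1954
Stage 4 [76T→69T]: ω = 2341.1954×76/69 = 2578.7080 rpm, dir flips to +; running = +2578.7080
Stage 5 [30T→47T]: ω = 2578.7080×30/47 = 1645.9838 rpm, dir flips to −; running = −1645.9838
Stage 6 [47T→65T]: ω = 1645.9838×47/65 = 1190.1729 rpm, dir flips to +; running = +1190.1729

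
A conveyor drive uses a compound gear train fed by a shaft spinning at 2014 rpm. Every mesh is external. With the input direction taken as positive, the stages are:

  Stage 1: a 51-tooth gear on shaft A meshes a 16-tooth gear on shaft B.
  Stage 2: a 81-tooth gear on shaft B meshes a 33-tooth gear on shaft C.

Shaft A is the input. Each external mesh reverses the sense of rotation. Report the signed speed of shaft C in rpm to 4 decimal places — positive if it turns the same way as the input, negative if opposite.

Stage 1 [51T→16T]: ω = 2014.0000×51/16 = 6419.6250 rpm, dir flips to −; running = −6419.6250
Stage 2 [81T→33T]: ω = 6419.6250×81/33 = 15757.2614 rpm, dir flips to +; running = +15757.2614

+15757.2614 rpm (same as input, |ω| = 15757.2614 rpm)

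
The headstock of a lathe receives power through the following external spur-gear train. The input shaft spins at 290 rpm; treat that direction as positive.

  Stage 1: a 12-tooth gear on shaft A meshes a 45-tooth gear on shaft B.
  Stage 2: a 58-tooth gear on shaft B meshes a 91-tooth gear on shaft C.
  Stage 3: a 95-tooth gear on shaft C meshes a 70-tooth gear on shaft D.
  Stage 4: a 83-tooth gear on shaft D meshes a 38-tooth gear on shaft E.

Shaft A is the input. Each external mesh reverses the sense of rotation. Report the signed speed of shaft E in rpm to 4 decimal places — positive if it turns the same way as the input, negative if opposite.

+146.1078 rpm (same as input, |ω| = 146.1078 rpm)

Stage 1 [12T→45T]: ω = 290.0000×12/45 = 77.3333 rpm, dir flips to −; running = −77.3333
Stage 2 [58T→91T]: ω = 77.3333×58/91 = 49.2894 rpm, dir flips to +; running = +49.2894
Stage 3 [95T→70T]: ω = 49.2894×95/70 = 66.8927 rpm, dir flips to −; running = −66.8927
Stage 4 [83T→38T]: ω = 66.8927×83/38 = 146.1078 rpm, dir flips to +; running = +146.1078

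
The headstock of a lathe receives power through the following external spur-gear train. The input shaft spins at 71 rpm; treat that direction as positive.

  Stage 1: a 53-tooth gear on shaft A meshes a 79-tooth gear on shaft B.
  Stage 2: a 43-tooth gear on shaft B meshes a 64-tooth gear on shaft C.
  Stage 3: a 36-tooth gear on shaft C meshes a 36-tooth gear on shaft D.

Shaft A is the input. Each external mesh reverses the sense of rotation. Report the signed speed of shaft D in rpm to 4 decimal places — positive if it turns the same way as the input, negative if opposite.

-32.0034 rpm (opposite to input, |ω| = 32.0034 rpm)

Stage 1 [53T→79T]: ω = 71.0000×53/79 = 47.6329 rpm, dir flips to −; running = −47.6329
Stage 2 [43T→64T]: ω = 47.6329×43/64 = 32.0034 rpm, dir flips to +; running = +32.0034
Stage 3 [36T→36T]: ω = 32.0034×36/36 = 32.0034 rpm, dir flips to −; running = −32.0034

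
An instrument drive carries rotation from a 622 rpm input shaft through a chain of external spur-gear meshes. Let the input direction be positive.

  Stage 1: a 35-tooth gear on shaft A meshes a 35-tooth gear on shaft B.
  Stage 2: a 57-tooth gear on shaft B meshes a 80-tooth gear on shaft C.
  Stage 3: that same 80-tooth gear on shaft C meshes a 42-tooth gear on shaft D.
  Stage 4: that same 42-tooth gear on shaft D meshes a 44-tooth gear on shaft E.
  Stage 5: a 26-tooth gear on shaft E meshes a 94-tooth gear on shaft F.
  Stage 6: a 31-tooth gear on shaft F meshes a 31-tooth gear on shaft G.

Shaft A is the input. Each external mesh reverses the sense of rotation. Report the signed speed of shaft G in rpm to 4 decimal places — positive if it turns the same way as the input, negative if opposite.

+222.8733 rpm (same as input, |ω| = 222.8733 rpm)

Stage 1 [35T→35T]: ω = 622.0000×35/35 = 622.0000 rpm, dir flips to −; running = −622.0000
Stage 2 [57T→80T]: ω = 622.0000×57/80 = 443.1750 rpm, dir flips to +; running = +443.1750
Stage 3 [80T→42T]: ω = 443.1750×80/42 = 844.1429 rpm, dir flips to −; running = −844.1429
Stage 4 [42T→44T]: ω = 844.1429×42/44 = 805.7727 rpm, dir flips to +; running = +805.7727
Stage 5 [26T→94T]: ω = 805.7727×26/94 = 222.8733 rpm, dir flips to −; running = −222.8733
Stage 6 [31T→31T]: ω = 222.8733×31/31 = 222.8733 rpm, dir flips to +; running = +222.8733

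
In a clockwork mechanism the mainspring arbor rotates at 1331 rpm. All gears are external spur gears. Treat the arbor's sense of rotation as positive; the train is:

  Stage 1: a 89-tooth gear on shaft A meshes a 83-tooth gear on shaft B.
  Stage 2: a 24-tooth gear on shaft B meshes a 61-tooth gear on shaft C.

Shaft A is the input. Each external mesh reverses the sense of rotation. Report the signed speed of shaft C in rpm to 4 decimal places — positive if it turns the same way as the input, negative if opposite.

+561.5279 rpm (same as input, |ω| = 561.5279 rpm)

Stage 1 [89T→83T]: ω = 1331.0000×89/83 = 1427.2169 rpm, dir flips to −; running = −1427.2169
Stage 2 [24T→61T]: ω = 1427.2169×24/61 = 561.5279 rpm, dir flips to +; running = +561.5279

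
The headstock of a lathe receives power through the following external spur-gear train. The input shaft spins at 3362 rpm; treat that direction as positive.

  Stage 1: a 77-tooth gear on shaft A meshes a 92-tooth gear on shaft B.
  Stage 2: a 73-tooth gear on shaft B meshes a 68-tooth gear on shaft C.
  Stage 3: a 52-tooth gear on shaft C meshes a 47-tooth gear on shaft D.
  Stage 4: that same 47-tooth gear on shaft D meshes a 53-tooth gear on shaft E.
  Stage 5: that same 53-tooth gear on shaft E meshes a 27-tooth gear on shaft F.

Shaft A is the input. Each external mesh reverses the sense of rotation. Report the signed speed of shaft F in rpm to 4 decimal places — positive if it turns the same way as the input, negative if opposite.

Stage 1 [77T→92T]: ω = 3362.0000×77/92 = 2813.8478 rpm, dir flips to −; running = −2813.8478
Stage 2 [73T→68T]: ω = 2813.8478×73/68 = 3020.7484 rpm, dir flips to +; running = +3020.7484
Stage 3 [52T→47T]: ω = 3020.7484×52/47 = 3342.1046 rpm, dir flips to −; running = −3342.1046
Stage 4 [47T→53T]: ω = 3342.1046×47/53 = 2963.7531 rpm, dir flips to +; running = +2963.7531
Stage 5 [53T→27T]: ω = 2963.7531×53/27 = 5817.7377 rpm, dir flips to −; running = −5817.7377

-5817.7377 rpm (opposite to input, |ω| = 5817.7377 rpm)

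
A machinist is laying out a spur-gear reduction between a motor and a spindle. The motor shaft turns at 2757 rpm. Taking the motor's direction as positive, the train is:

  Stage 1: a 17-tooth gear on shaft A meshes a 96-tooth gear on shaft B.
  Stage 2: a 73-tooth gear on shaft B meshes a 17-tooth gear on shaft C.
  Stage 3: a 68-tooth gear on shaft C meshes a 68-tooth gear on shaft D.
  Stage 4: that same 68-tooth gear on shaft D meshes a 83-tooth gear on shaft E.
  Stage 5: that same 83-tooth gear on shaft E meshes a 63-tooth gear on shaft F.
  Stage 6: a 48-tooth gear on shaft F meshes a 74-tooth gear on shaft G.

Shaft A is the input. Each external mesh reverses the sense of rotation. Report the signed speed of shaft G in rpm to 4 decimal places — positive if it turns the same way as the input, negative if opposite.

+1467.7979 rpm (same as input, |ω| = 1467.7979 rpm)

Stage 1 [17T→96T]: ω = 2757.0000×17/96 = 488.2188 rpm, dir flips to −; running = −488.2188
Stage 2 [73T→17T]: ω = 488.2188×73/17 = 2096.4688 rpm, dir flips to +; running = +2096.4688
Stage 3 [68T→68T]: ω = 2096.4688×68/68 = 2096.4688 rpm, dir flips to −; running = −2096.4688
Stage 4 [68T→83T]: ω = 2096.4688×68/83 = 1717.5889 rpm, dir flips to +; running = +1717.5889
Stage 5 [83T→63T]: ω = 1717.5889×83/63 = 2262.8552 rpm, dir flips to −; running = −2262.8552
Stage 6 [48T→74T]: ω = 2262.8552×48/74 = 1467.7979 rpm, dir flips to +; running = +1467.7979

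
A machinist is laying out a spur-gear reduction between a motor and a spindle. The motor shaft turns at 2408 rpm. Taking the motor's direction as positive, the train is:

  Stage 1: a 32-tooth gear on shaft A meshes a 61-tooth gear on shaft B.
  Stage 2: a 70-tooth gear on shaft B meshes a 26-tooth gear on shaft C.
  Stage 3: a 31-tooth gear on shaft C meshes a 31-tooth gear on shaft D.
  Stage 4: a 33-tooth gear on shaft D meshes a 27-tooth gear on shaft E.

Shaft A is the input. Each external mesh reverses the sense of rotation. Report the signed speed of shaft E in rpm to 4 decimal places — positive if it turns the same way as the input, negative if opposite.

+4156.7269 rpm (same as input, |ω| = 4156.7269 rpm)

Stage 1 [32T→61T]: ω = 2408.0000×32/61 = 1263.2131 rpm, dir flips to −; running = −1263.2131
Stage 2 [70T→26T]: ω = 1263.2131×70/26 = 3400.9584 rpm, dir flips to +; running = +3400.9584
Stage 3 [31T→31T]: ω = 3400.9584×31/31 = 3400.9584 rpm, dir flips to −; running = −3400.9584
Stage 4 [33T→27T]: ω = 3400.9584×33/27 = 4156.7269 rpm, dir flips to +; running = +4156.7269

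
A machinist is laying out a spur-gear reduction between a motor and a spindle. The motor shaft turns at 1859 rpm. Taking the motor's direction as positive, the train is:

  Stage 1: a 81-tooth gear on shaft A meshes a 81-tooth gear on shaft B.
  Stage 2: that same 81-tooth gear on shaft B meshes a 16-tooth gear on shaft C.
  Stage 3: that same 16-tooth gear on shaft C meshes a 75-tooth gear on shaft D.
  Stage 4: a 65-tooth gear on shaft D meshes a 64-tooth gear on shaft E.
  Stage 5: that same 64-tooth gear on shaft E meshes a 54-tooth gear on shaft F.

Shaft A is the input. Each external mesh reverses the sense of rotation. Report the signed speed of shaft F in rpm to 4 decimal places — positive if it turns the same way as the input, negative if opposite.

-2416.7000 rpm (opposite to input, |ω| = 2416.7000 rpm)

Stage 1 [81T→81T]: ω = 1859.0000×81/81 = 1859.0000 rpm, dir flips to −; running = −1859.0000
Stage 2 [81T→16T]: ω = 1859.0000×81/16 = 9411.1875 rpm, dir flips to +; running = +9411.1875
Stage 3 [16T→75T]: ω = 9411.1875×16/75 = 2007.7200 rpm, dir flips to −; running = −2007.7200
Stage 4 [65T→64T]: ω = 2007.7200×65/64 = 2039.0906 rpm, dir flips to +; running = +2039.0906
Stage 5 [64T→54T]: ω = 2039.0906×64/54 = 2416.7000 rpm, dir flips to −; running = −2416.7000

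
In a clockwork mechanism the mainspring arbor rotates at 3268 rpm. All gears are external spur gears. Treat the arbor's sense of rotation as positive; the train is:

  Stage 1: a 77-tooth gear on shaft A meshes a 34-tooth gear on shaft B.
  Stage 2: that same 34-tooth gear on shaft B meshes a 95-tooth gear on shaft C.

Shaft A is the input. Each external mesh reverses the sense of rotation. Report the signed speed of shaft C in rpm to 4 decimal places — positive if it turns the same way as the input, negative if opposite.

+2648.8000 rpm (same as input, |ω| = 2648.8000 rpm)

Stage 1 [77T→34T]: ω = 3268.0000×77/34 = 7401.0588 rpm, dir flips to −; running = −7401.0588
Stage 2 [34T→95T]: ω = 7401.0588×34/95 = 2648.8000 rpm, dir flips to +; running = +2648.8000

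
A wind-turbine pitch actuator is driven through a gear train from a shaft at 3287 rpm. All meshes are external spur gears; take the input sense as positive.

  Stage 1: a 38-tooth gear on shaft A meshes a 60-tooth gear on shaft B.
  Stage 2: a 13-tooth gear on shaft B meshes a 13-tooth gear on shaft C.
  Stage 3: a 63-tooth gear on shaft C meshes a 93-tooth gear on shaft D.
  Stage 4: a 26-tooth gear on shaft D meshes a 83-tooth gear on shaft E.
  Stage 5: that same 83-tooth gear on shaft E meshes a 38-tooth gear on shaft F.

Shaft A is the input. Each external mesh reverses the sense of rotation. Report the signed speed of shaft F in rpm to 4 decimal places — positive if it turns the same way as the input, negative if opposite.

-964.8935 rpm (opposite to input, |ω| = 964.8935 rpm)

Stage 1 [38T→60T]: ω = 3287.0000×38/60 = 2081.7667 rpm, dir flips to −; running = −2081.7667
Stage 2 [13T→13T]: ω = 2081.7667×13/13 = 2081.7667 rpm, dir flips to +; running = +2081.7667
Stage 3 [63T→93T]: ω = 2081.7667×63/93 = 1410.2290 rpm, dir flips to −; running = −1410.2290
Stage 4 [26T→83T]: ω = 1410.2290×26/83 = 441.7585 rpm, dir flips to +; running = +441.7585
Stage 5 [83T→38T]: ω = 441.7585×83/38 = 964.8935 rpm, dir flips to −; running = −964.8935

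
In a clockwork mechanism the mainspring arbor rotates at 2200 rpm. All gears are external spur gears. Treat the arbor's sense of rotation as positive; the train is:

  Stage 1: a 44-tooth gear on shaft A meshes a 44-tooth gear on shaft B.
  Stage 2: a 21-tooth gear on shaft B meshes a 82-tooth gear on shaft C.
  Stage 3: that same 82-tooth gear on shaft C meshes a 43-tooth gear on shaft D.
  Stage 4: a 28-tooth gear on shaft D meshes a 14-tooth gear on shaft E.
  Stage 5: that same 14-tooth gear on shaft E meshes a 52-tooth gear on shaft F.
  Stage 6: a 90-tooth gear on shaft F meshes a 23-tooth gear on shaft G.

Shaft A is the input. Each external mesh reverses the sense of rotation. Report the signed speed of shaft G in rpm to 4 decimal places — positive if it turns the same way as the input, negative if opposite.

+2263.8252 rpm (same as input, |ω| = 2263.8252 rpm)

Stage 1 [44T→44T]: ω = 2200.0000×44/44 = 2200.0000 rpm, dir flips to −; running = −2200.0000
Stage 2 [21T→82T]: ω = 2200.0000×21/82 = 563.4146 rpm, dir flips to +; running = +563.4146
Stage 3 [82T→43T]: ω = 563.4146×82/43 = 1074.4186 rpm, dir flips to −; running = −1074.4186
Stage 4 [28T→14T]: ω = 1074.4186×28/14 = 2148.8372 rpm, dir flips to +; running = +2148.8372
Stage 5 [14T→52T]: ω = 2148.8372×14/52 = 578.5331 rpm, dir flips to −; running = −578.5331
Stage 6 [90T→23T]: ω = 578.5331×90/23 = 2263.8252 rpm, dir flips to +; running = +2263.8252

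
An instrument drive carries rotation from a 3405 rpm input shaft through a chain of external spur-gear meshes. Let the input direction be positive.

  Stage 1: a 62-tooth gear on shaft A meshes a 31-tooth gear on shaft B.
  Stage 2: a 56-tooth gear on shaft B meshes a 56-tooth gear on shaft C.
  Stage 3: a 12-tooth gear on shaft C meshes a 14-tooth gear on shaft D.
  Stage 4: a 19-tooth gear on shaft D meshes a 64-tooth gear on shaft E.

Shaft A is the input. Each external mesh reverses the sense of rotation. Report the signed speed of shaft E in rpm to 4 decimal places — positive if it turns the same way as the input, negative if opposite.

+1732.9018 rpm (same as input, |ω| = 1732.9018 rpm)

Stage 1 [62T→31T]: ω = 3405.0000×62/31 = 6810.0000 rpm, dir flips to −; running = −6810.0000
Stage 2 [56T→56T]: ω = 6810.0000×56/56 = 6810.0000 rpm, dir flips to +; running = +6810.0000
Stage 3 [12T→14T]: ω = 6810.0000×12/14 = 5837.1429 rpm, dir flips to −; running = −5837.1429
Stage 4 [19T→64T]: ω = 5837.1429×19/64 = 1732.9018 rpm, dir flips to +; running = +1732.9018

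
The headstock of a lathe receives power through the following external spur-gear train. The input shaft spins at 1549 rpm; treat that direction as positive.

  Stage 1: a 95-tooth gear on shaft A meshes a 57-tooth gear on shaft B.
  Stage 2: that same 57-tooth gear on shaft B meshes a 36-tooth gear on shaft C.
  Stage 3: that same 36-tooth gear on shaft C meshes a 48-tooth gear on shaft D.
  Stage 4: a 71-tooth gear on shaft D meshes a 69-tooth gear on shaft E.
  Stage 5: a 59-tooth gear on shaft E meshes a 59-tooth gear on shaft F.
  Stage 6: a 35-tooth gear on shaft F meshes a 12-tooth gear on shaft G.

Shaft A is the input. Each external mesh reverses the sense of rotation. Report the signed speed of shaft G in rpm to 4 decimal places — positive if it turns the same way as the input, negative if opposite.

Stage 1 [95T→57T]: ω = 1549.0000×95/57 = 2581.6667 rpm, dir flips to −; running = −2581.6667
Stage 2 [57T→36T]: ω = 2581.6667×57/36 = 4087.6389 rpm, dir flips to +; running = +4087.6389
Stage 3 [36T→48T]: ω = 4087.6389×36/48 = 3065.7292 rpm, dir flips to −; running = −3065.7292
Stage 4 [71T→69T]: ω = 3065.7292×71/69 = 3154.5909 rpm, dir flips to +; running = +3154.5909
Stage 5 [59T→59T]: ω = 3154.5909×59/59 = 3154.5909 rpm, dir flips to −; running = −3154.5909
Stage 6 [35T→12T]: ω = 3154.5909×35/12 = 9200.8901 rpm, dir flips to +; running = +9200.8901

+9200.8901 rpm (same as input, |ω| = 9200.8901 rpm)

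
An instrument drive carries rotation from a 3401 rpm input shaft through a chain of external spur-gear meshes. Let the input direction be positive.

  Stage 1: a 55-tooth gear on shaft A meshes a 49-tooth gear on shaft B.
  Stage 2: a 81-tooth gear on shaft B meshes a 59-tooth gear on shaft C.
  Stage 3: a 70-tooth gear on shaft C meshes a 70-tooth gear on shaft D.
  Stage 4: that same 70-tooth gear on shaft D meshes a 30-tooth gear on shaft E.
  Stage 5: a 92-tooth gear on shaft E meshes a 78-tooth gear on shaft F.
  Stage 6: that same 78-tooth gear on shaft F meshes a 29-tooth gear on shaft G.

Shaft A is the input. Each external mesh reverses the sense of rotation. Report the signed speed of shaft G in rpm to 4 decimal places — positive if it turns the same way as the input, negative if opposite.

Stage 1 [55T→49T]: ω = 3401.0000×55/49 = 3817.4490 rpm, dir flips to −; running = −3817.4490
Stage 2 [81T→59T]: ω = 3817.4490×81/59 = 5240.9045 rpm, dir flips to +; running = +5240.9045
Stage 3 [70T→70T]: ω = 5240.9045×70/70 = 5240.9045 rpm, dir flips to −; running = −5240.9045
Stage 4 [70T→30T]: ω = 5240.9045×70/30 = 12228.7772 rpm, dir flips to +; running = +12228.7772
Stage 5 [92T→78T]: ω = 12228.7772×92/78 = 14423.6860 rpm, dir flips to −; running = −14423.6860
Stage 6 [78T→29T]: ω = 14423.6860×78/29 = 38794.7416 rpm, dir flips to +; running = +38794.7416

+38794.7416 rpm (same as input, |ω| = 38794.7416 rpm)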